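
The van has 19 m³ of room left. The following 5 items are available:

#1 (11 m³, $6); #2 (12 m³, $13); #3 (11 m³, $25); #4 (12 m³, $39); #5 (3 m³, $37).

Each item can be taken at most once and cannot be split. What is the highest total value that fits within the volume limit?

Check high-value combinations within 19 m³:
- #4+#5: volume 12+3=15, value 39+37=76
- #3+#5: volume 11+3=14, value 25+37=62
- #2+#5: volume 12+3=15, value 13+37=50
Best: $76.

$76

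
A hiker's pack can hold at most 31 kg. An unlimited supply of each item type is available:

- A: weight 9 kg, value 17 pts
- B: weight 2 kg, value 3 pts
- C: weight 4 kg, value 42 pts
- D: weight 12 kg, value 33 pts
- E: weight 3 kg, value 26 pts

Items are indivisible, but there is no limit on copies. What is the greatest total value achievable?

Best value-per-unit is C at 42/4; filling with it alone gives 7×42 = 294.
Optimal mix: 7×C + 1×E → weight 31, value 320.

320 pts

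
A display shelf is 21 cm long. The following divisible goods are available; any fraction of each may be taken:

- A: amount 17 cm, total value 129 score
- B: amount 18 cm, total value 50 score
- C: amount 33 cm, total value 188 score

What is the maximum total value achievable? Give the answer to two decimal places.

Take in order of value per unit:
- A (129/17 per unit): all 17 → value 129, running total 129.00
- C (188/33 per unit): 4 of 33 → value 4×188/33 = 22.7879, running total 151.79
Total 151.79.

151.79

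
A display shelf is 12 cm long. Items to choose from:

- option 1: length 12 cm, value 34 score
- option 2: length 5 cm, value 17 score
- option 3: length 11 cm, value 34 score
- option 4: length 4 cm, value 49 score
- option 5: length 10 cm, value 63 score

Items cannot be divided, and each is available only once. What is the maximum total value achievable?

66 score

Check high-value combinations within 12 cm:
- option 2+option 4: length 5+4=9, value 17+49=66
- option 5: length 10, value 63
- option 4: length 4, value 49
- option 3: length 11, value 34
Best: 66 score.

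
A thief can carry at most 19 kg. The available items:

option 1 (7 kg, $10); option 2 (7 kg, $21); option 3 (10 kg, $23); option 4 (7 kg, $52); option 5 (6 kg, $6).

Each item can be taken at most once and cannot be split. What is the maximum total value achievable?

$75

Check high-value combinations within 19 kg:
- option 3+option 4: weight 10+7=17, value 23+52=75
- option 2+option 4: weight 7+7=14, value 21+52=73
- option 1+option 4: weight 7+7=14, value 10+52=62
Best: $75.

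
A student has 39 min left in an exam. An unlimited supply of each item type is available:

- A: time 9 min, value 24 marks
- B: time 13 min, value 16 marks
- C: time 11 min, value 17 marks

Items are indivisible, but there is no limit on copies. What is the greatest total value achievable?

Best value-per-unit is A at 24/9, and filling with it alone uses time 4×9=36. No mix of the others beats 4×24 = 96.

96 marks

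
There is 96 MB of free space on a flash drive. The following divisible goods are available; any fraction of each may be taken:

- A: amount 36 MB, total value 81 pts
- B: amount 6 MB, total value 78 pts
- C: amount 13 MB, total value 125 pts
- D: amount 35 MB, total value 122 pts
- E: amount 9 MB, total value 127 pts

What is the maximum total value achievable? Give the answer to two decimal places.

526.25

Take in order of value per unit:
- E (127/9 per unit): all 9 → value 127, running total 127.00
- B (78/6 per unit): all 6 → value 78, running total 205.00
- C (125/13 per unit): all 13 → value 125, running total 330.00
- D (122/35 per unit): all 35 → value 122, running total 452.00
- A (81/36 per unit): 33 of 36 → value 33×81/36 = 74.2500, running total 526.25
Total 526.25.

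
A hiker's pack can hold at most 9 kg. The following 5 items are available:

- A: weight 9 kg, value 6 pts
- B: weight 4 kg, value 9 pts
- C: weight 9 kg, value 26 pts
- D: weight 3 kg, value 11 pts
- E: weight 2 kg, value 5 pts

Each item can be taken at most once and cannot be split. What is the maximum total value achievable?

26 pts

Check high-value combinations within 9 kg:
- C: weight 9, value 26
- B+D+E: weight 4+3+2=9, value 9+11+5=25
- B+D: weight 4+3=7, value 9+11=20
Best: 26 pts.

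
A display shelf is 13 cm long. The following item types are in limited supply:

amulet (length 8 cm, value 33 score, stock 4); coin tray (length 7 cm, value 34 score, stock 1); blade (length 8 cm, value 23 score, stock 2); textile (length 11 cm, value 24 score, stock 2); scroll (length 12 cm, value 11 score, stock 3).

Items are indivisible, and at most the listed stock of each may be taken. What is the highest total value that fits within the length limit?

34 score

Top feasible selections:
- 1×coin tray: length 7, value 34
- 1×amulet: length 8, value 33
- 1×textile: length 11, value 24
Best: 34 score.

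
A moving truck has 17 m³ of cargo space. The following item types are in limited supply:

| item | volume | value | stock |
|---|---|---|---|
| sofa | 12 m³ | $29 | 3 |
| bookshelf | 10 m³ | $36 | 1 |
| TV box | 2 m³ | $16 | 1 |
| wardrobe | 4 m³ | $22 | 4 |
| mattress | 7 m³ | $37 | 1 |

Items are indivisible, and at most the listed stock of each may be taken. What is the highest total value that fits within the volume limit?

Best selections within volume 17 and stock limits:
- 1×TV box + 2×wardrobe + 1×mattress: volume 17, value 97
- 4×wardrobe: volume 16, value 88
Best: $97.

$97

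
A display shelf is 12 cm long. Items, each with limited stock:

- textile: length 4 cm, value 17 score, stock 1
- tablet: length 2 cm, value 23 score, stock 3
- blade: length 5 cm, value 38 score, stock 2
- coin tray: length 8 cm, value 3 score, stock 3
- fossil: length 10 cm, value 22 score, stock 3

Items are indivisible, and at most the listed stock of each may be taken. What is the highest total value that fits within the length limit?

Top feasible selections:
- 3×tablet + 1×blade: length 11, value 107
- 1×tablet + 2×blade: length 12, value 99
- 1×textile + 3×tablet: length 10, value 86
Best: 107 score.

107 score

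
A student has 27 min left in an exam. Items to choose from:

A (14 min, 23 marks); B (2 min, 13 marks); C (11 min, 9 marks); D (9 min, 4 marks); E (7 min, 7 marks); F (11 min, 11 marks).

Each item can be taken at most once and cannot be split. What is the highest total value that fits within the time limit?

47 marks

Check high-value combinations within 27 min:
- A+B+F: time 14+2+11=27, value 23+13+11=47
- A+B+C: time 14+2+11=27, value 23+13+9=45
- A+B+E: time 14+2+7=23, value 23+13+7=43
- A+B+D: time 14+2+9=25, value 23+13+4=40
Best: 47 marks.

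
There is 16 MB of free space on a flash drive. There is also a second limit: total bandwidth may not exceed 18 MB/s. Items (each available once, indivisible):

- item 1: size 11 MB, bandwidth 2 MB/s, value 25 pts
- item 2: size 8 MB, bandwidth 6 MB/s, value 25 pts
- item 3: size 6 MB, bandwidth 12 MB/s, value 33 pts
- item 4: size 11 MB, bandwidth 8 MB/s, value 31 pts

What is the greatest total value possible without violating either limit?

58 pts

Feasible sets respecting both limits:
- item 2+item 3: size 14, bandwidth 18, value 58
- item 3: size 6, bandwidth 12, value 33
- item 4: size 11, bandwidth 8, value 31
Best: 58 pts.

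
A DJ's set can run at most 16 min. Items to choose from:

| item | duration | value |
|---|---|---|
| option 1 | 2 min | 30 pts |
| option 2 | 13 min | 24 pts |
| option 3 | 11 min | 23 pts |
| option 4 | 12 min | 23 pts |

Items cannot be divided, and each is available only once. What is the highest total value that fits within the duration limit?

54 pts

Check high-value combinations within 16 min:
- option 1+option 2: duration 2+13=15, value 30+24=54
- option 1+option 3: duration 2+11=13, value 30+23=53
- option 1+option 4: duration 2+12=14, value 30+23=53
- option 1: duration 2, value 30
- option 2: duration 13, value 24
Best: 54 pts.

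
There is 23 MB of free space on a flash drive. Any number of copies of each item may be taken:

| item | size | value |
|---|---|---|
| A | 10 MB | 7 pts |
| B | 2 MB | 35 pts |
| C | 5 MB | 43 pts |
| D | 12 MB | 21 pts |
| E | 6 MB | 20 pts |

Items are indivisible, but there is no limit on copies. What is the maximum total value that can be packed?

385 pts

Best value-per-unit is B at 35/2, and filling with it alone uses size 11×2=22. No mix of the others beats 11×35 = 385.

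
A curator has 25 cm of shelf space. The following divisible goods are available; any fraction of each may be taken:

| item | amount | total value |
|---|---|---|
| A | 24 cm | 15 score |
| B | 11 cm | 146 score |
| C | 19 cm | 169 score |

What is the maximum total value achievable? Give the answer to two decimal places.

270.53

Take in order of value per unit:
- B (146/11 per unit): all 11 → value 146, running total 146.00
- C (169/19 per unit): 14 of 19 → value 14×169/19 = 124.5263, running total 270.53
Total 270.53.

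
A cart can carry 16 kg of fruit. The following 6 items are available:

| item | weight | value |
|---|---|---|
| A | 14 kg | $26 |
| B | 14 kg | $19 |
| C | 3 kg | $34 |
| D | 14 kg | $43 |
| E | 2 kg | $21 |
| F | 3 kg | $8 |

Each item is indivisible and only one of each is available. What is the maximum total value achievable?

Check high-value combinations within 16 kg:
- D+E: weight 14+2=16, value 43+21=64
- C+E+F: weight 3+2+3=8, value 34+21+8=63
- C+E: weight 3+2=5, value 34+21=55
- A+E: weight 14+2=16, value 26+21=47
- D: weight 14, value 43
Best: $64.

$64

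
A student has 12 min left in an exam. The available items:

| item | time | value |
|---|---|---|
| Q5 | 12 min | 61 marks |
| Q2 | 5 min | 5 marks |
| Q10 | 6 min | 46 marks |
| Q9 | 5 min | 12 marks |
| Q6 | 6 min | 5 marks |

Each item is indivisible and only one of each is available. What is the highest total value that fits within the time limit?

Check high-value combinations within 12 min:
- Q5: time 12, value 61
- Q10+Q9: time 6+5=11, value 46+12=58
- Q2+Q10: time 5+6=11, value 5+46=51
- Q10+Q6: time 6+6=12, value 46+5=51
- Q10: time 6, value 46
Best: 61 marks.

61 marks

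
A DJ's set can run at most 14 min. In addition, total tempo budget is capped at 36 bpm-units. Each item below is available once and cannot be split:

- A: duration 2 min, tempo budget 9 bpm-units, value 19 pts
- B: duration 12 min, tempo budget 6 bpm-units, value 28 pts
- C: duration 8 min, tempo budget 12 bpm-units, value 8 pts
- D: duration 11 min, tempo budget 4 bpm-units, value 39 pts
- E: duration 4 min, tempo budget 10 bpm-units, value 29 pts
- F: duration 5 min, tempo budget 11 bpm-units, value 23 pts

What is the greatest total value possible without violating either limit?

Feasible sets respecting both limits:
- A+E+F: duration 11, tempo budget 30, value 71
- A+D: duration 13, tempo budget 13, value 58
- A+C+E: duration 14, tempo budget 31, value 56
Best: 71 pts.

71 pts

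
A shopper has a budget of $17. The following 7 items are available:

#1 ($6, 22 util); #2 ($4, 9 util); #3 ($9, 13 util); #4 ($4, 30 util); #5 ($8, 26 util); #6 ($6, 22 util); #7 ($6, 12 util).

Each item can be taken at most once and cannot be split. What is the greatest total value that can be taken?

Check high-value combinations within $17:
- #1+#4+#6: cost 6+4+6=16, value 22+30+22=74
- #2+#4+#5: cost 4+4+8=16, value 9+30+26=65
- #1+#4+#7: cost 6+4+6=16, value 22+30+12=64
Best: 74 util.

74 util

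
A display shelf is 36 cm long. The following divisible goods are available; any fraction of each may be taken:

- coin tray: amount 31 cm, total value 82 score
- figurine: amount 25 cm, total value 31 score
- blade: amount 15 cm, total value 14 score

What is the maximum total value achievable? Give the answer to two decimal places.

88.20

Take in order of value per unit:
- coin tray (82/31 per unit): all 31 → value 82, running total 82.00
- figurine (31/25 per unit): 5 of 25 → value 5×31/25 = 6.2000, running total 88.20
Total 88.20.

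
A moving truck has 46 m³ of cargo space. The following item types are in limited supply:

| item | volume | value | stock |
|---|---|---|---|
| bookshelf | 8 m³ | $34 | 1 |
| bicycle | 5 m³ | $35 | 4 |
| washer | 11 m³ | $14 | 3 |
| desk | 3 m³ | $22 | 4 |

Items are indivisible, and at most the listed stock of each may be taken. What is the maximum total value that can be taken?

$262

Best selections within volume 46 and stock limits:
- 1×bookshelf + 4×bicycle + 4×desk: volume 40, value 262
- 4×bicycle + 1×washer + 4×desk: volume 43, value 242
- 1×bookshelf + 3×bicycle + 1×washer + 4×desk: volume 46, value 241
Best: $262.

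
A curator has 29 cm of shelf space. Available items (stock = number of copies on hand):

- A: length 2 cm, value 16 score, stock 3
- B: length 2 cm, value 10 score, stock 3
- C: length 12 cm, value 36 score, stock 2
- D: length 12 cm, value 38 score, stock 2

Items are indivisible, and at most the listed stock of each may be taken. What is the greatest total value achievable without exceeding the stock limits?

116 score

Top feasible selections:
- 3×A + 3×B + 1×D: length 24, value 116
- 3×A + 3×B + 1×C: length 24, value 114
- 2×A + 2×D: length 28, value 108
- 3×A + 2×B + 1×D: length 22, value 106
Best: 116 score.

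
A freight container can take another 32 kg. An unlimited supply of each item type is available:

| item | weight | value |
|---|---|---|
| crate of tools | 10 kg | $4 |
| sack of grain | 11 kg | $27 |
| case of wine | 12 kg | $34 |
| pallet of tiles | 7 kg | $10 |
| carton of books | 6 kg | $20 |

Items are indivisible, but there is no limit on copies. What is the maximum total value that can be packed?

$100

Best value-per-unit is carton of books at 20/6, and filling with it alone uses weight 5×6=30. No mix of the others beats 5×20 = 100.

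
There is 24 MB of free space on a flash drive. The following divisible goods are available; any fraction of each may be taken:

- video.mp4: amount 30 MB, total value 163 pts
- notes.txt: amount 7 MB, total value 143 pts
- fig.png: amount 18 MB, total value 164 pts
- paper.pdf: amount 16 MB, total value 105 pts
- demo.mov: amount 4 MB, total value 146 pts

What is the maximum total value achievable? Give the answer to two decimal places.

407.44

Take in order of value per unit:
- demo.mov (146/4 per unit): all 4 → value 146, running total 146.00
- notes.txt (143/7 per unit): all 7 → value 143, running total 289.00
- fig.png (164/18 per unit): 13 of 18 → value 13×164/18 = 118.4444, running total 407.44
Total 407.44.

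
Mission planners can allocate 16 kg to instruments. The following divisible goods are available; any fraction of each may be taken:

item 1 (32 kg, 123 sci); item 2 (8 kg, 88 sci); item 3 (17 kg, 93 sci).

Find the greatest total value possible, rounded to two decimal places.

Take in order of value per unit:
- item 2 (88/8 per unit): all 8 → value 88, running total 88.00
- item 3 (93/17 per unit): 8 of 17 → value 8×93/17 = 43.7647, running total 131.76
Total 131.76.

131.76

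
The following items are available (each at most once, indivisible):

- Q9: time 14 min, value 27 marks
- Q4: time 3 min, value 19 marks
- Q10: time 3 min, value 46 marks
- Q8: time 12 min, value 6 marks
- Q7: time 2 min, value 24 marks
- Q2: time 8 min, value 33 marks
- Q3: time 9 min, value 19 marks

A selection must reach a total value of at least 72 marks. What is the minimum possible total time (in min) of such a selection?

8

Subsets with value ≥ 72, sorted by total time:
- Q4+Q10+Q7: time 8, value 89
- Q10+Q2: time 11, value 79
- Q10+Q7+Q2: time 13, value 103
Minimum time: 8 min.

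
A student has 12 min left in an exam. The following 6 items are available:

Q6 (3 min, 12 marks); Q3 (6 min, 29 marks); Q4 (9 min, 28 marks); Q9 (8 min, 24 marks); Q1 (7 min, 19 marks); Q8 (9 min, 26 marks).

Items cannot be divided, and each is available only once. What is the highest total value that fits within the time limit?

Check high-value combinations within 12 min:
- Q6+Q3: time 3+6=9, value 12+29=41
- Q6+Q4: time 3+9=12, value 12+28=40
- Q6+Q8: time 3+9=12, value 12+26=38
- Q6+Q9: time 3+8=11, value 12+24=36
- Q6+Q1: time 3+7=10, value 12+19=31
Best: 41 marks.

41 marks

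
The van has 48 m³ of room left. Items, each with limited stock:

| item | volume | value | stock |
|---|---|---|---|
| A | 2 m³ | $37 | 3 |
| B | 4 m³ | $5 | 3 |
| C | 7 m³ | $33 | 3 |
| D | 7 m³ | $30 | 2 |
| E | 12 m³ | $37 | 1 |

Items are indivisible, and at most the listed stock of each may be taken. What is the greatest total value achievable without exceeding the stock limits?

$277

Best selections within volume 48 and stock limits:
- 3×A + 3×C + 1×D + 1×E: volume 46, value 277
- 3×A + 1×B + 3×C + 2×D: volume 45, value 275
- 3×A + 2×C + 2×D + 1×E: volume 46, value 274
Best: $277.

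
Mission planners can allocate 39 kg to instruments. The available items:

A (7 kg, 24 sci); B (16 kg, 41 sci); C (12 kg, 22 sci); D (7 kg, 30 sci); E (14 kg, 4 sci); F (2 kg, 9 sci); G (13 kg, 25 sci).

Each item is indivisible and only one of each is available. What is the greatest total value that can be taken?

105 sci

Check high-value combinations within 39 kg:
- B+D+F+G: mass 16+7+2+13=38, value 41+30+9+25=105
- A+B+D+F: mass 7+16+7+2=32, value 24+41+30+9=104
- B+C+D+F: mass 16+12+7+2=37, value 41+22+30+9=102
Best: 105 sci.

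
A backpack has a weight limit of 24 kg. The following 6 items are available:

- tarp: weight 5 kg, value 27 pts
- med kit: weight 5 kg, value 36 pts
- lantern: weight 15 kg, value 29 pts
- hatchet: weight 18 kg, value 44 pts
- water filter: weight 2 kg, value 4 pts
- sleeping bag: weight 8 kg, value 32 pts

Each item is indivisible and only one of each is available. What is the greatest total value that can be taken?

This is a 0/1 knapsack; check combinations near the capacity.
- tarp+med kit+water filter+sleeping bag: weight 5+5+2+8=20, value 27+36+4+32=99
- tarp+med kit+sleeping bag: weight 5+5+8=18, value 27+36+32=95
- med kit+hatchet: weight 5+18=23, value 36+44=80
- med kit+water filter+sleeping bag: weight 5+2+8=15, value 36+4+32=72
Best: 99 pts.

99 pts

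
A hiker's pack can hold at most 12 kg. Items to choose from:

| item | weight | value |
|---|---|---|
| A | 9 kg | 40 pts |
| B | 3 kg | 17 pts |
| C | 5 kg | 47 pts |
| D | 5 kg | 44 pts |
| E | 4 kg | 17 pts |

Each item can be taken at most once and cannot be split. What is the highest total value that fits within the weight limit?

Check high-value combinations within 12 kg:
- C+D: weight 5+5=10, value 47+44=91
- B+C+E: weight 3+5+4=12, value 17+47+17=81
- B+D+E: weight 3+5+4=12, value 17+44+17=78
- B+C: weight 3+5=8, value 17+47=64
Best: 91 pts.

91 pts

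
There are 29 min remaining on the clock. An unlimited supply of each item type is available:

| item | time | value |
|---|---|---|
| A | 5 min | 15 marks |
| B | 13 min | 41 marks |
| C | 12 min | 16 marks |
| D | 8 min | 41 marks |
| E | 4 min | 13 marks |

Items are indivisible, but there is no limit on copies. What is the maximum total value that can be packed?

138 marks

Best value-per-unit is D at 41/8; filling with it alone gives 3×41 = 123.
Optimal mix: 1×A + 3×D → time 29, value 138.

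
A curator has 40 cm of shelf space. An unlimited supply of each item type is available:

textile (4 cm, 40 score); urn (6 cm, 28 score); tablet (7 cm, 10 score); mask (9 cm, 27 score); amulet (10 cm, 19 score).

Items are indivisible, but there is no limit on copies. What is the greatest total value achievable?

400 score

Best value-per-unit is textile at 40/4, and filling with it alone uses length 10×4=40. No mix of the others beats 10×40 = 400.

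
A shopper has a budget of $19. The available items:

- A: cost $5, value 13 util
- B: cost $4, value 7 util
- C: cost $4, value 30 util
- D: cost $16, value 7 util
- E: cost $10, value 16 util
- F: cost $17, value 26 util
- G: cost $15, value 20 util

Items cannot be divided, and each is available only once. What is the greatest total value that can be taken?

59 util

This is a 0/1 knapsack; check combinations near the capacity.
- A+C+E: cost 5+4+10=19, value 13+30+16=59
- B+C+E: cost 4+4+10=18, value 7+30+16=53
- A+B+C: cost 5+4+4=13, value 13+7+30=50
Best: 59 util.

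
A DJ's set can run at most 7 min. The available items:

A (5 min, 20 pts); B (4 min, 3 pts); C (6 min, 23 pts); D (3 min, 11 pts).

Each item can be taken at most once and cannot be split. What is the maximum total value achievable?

23 pts

Check high-value combinations within 7 min:
- C: duration 6, value 23
- A: duration 5, value 20
- B+D: duration 4+3=7, value 3+11=14
Best: 23 pts.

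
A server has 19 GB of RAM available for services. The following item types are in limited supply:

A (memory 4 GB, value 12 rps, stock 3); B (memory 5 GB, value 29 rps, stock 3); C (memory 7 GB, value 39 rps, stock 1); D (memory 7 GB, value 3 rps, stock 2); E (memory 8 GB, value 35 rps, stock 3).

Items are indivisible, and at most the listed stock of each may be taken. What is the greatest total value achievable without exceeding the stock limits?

99 rps

Best selections within memory 19 and stock limits:
- 1×A + 3×B: memory 19, value 99
- 2×B + 1×C: memory 17, value 97
Best: 99 rps.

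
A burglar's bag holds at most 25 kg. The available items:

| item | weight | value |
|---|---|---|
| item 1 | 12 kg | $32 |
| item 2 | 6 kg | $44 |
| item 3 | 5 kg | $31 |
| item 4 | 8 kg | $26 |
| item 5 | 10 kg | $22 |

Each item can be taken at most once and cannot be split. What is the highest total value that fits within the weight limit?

$107

This is a 0/1 knapsack; check combinations near the capacity.
- item 1+item 2+item 3: weight 12+6+5=23, value 32+44+31=107
- item 2+item 3+item 4: weight 6+5+8=19, value 44+31+26=101
- item 2+item 3+item 5: weight 6+5+10=21, value 44+31+22=97
- item 2+item 4+item 5: weight 6+8+10=24, value 44+26+22=92
Best: $107.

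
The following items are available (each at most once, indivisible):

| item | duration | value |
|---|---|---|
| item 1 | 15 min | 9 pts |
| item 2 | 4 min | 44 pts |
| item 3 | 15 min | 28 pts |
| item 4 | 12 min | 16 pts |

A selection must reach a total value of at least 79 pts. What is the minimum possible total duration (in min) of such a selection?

31

Subsets with value ≥ 79, sorted by total duration:
- item 2+item 3+item 4: duration 31, value 88
- item 1+item 2+item 3: duration 34, value 81
Minimum duration: 31 min.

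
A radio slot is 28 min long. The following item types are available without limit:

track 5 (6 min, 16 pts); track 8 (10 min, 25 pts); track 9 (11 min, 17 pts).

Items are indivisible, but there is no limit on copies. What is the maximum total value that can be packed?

73 pts

Best value-per-unit is track 5 at 16/6; filling with it alone gives 4×16 = 64.
Optimal mix: 3×track 5 + 1×track 8 → duration 28, value 73.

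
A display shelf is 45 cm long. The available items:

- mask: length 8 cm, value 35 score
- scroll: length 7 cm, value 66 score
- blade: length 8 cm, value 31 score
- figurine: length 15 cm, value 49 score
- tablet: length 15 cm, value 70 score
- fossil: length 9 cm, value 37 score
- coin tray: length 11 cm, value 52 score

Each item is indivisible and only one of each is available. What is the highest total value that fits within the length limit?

225 score

This is a 0/1 knapsack; check combinations near the capacity.
- scroll+tablet+fossil+coin tray: length 7+15+9+11=42, value 66+70+37+52=225
- mask+scroll+tablet+coin tray: length 8+7+15+11=41, value 35+66+70+52=223
- mask+scroll+blade+fossil+coin tray: length 8+7+8+9+11=43, value 35+66+31+37+52=221
- mask+scroll+figurine+tablet: length 8+7+15+15=45, value 35+66+49+70=220
- scroll+blade+tablet+coin tray: length 7+8+15+11=41, value 66+31+70+52=219
Best: 225 score.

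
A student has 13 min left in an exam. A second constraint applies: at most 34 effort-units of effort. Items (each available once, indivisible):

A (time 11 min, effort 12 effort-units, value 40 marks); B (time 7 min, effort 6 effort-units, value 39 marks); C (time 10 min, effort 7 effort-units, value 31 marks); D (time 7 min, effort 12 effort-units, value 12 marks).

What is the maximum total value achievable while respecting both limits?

40 marks

Feasible sets respecting both limits:
- A: time 11, effort 12, value 40
- B: time 7, effort 6, value 39
- C: time 10, effort 7, value 31
Best: 40 marks.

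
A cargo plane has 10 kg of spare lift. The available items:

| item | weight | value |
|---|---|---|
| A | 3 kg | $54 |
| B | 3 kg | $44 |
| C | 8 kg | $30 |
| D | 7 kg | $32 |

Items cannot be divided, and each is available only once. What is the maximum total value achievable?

Check high-value combinations within 10 kg:
- A+B: weight 3+3=6, value 54+44=98
- A+D: weight 3+7=10, value 54+32=86
- B+D: weight 3+7=10, value 44+32=76
- A: weight 3, value 54
- B: weight 3, value 44
Best: $98.

$98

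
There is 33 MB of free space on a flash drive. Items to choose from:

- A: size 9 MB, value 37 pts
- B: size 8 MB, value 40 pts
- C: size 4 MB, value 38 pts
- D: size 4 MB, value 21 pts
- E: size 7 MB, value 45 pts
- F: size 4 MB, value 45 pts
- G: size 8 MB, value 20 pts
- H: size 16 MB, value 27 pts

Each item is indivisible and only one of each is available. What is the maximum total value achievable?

Check high-value combinations within 33 MB:
- A+B+C+E+F: size 9+8+4+7+4=32, value 37+40+38+45+45=205
- B+C+D+E+F: size 8+4+4+7+4=27, value 40+38+21+45+45=189
- B+C+E+F+G: size 8+4+7+4+8=31, value 40+38+45+45+20=188
- A+B+D+E+F: size 9+8+4+7+4=32, value 37+40+21+45+45=188
- A+C+D+E+F: size 9+4+4+7+4=28, value 37+38+21+45+45=186
Best: 205 pts.

205 pts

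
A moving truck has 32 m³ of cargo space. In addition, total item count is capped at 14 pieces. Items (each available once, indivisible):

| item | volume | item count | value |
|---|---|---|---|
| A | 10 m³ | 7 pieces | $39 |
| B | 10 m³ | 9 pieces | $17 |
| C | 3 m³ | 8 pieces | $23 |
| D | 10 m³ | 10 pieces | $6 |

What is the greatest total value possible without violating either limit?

Feasible sets respecting both limits:
- A: volume 10, item count 7, value 39
- C: volume 3, item count 8, value 23
- B: volume 10, item count 9, value 17
- D: volume 10, item count 10, value 6
Best: $39.

$39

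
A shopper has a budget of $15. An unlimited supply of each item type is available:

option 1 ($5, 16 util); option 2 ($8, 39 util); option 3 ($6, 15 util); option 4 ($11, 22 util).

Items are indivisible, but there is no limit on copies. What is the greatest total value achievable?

Best value-per-unit is option 2 at 39/8; filling with it alone gives 1×39 = 39.
Optimal mix: 1×option 1 + 1×option 2 → cost 13, value 55.

55 util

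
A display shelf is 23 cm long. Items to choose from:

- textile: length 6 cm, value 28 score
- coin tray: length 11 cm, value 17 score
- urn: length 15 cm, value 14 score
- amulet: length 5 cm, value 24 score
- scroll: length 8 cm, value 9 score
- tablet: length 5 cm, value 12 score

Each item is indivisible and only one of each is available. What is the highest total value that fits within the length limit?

Check high-value combinations within 23 cm:
- textile+coin tray+amulet: length 6+11+5=22, value 28+17+24=69
- textile+amulet+tablet: length 6+5+5=16, value 28+24+12=64
- textile+amulet+scroll: length 6+5+8=19, value 28+24+9=61
- textile+coin tray+tablet: length 6+11+5=22, value 28+17+12=57
Best: 69 score.

69 score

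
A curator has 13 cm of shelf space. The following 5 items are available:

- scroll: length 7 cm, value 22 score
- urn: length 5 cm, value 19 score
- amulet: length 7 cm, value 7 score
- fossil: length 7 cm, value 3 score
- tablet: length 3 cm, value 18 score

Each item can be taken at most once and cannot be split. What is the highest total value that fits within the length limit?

41 score

Check high-value combinations within 13 cm:
- scroll+urn: length 7+5=12, value 22+19=41
- scroll+tablet: length 7+3=10, value 22+18=40
- urn+tablet: length 5+3=8, value 19+18=37
- urn+amulet: length 5+7=12, value 19+7=26
- amulet+tablet: length 7+3=10, value 7+18=25
Best: 41 score.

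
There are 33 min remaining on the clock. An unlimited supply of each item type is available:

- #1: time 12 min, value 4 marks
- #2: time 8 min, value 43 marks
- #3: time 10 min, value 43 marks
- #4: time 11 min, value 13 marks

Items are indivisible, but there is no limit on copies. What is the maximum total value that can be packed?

172 marks

Best value-per-unit is #2 at 43/8, and filling with it alone uses time 4×8=32. No mix of the others beats 4×43 = 172.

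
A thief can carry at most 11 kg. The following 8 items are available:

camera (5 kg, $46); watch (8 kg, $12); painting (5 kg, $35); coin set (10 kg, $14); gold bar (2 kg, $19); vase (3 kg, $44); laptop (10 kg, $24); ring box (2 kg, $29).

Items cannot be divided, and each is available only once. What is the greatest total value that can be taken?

$119

This is a 0/1 knapsack; check combinations near the capacity.
- camera+vase+ring box: weight 5+3+2=10, value 46+44+29=119
- camera+gold bar+vase: weight 5+2+3=10, value 46+19+44=109
- painting+vase+ring box: weight 5+3+2=10, value 35+44+29=108
Best: $119.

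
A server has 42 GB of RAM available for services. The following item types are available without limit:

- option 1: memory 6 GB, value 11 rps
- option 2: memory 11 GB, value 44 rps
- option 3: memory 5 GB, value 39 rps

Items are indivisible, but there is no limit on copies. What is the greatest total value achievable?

Best value-per-unit is option 3 at 39/5, and filling with it alone uses memory 8×5=40. No mix of the others beats 8×39 = 312.

312 rps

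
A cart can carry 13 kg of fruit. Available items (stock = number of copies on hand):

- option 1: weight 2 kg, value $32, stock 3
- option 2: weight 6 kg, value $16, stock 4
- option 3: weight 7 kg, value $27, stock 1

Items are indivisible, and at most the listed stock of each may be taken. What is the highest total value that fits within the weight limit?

Top feasible selections:
- 3×option 1 + 1×option 3: weight 13, value 123
- 3×option 1 + 1×option 2: weight 12, value 112
Best: $123.

$123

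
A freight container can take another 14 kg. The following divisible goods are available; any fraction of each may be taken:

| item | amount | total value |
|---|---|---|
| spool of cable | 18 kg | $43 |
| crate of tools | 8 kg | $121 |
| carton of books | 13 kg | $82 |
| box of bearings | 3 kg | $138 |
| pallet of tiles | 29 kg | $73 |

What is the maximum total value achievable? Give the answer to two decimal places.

277.92

Take in order of value per unit:
- box of bearings (138/3 per unit): all 3 → value 138, running total 138.00
- crate of tools (121/8 per unit): all 8 → value 121, running total 259.00
- carton of books (82/13 per unit): 3 of 13 → value 3×82/13 = 18.9231, running total 277.92
Total 277.92.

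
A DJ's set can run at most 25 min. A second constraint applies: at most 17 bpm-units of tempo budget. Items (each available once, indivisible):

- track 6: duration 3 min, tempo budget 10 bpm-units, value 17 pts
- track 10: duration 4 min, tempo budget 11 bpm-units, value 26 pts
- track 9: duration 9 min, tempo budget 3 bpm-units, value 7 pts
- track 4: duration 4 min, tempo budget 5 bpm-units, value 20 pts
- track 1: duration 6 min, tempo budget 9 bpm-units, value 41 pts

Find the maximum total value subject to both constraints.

Feasible sets respecting both limits:
- track 9+track 4+track 1: duration 19, tempo budget 17, value 68
- track 4+track 1: duration 10, tempo budget 14, value 61
- track 9+track 1: duration 15, tempo budget 12, value 48
Best: 68 pts.

68 pts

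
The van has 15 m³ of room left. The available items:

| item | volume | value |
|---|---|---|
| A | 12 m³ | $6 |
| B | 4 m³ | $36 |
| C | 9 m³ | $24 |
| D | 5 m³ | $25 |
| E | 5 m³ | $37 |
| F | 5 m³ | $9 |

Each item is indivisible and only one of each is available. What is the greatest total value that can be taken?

$98

This is a 0/1 knapsack; check combinations near the capacity.
- B+D+E: volume 4+5+5=14, value 36+25+37=98
- B+E+F: volume 4+5+5=14, value 36+37+9=82
- B+E: volume 4+5=9, value 36+37=73
- D+E+F: volume 5+5+5=15, value 25+37+9=71
- B+D+F: volume 4+5+5=14, value 36+25+9=70
Best: $98.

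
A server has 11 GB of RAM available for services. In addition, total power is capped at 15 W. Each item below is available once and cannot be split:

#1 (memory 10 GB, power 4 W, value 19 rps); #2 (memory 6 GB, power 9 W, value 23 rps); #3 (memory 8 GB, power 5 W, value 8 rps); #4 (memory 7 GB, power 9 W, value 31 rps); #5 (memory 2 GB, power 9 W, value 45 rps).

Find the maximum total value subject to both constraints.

53 rps

Feasible sets respecting both limits:
- #3+#5: memory 10, power 14, value 53
- #5: memory 2, power 9, value 45
- #4: memory 7, power 9, value 31
Best: 53 rps.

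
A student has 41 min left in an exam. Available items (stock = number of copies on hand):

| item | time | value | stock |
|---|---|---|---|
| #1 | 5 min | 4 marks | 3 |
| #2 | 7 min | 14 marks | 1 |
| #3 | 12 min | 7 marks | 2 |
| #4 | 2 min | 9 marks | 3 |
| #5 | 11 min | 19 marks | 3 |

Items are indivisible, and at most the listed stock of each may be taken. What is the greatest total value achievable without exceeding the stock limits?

84 marks

Best selections within time 41 and stock limits:
- 3×#4 + 3×#5: time 39, value 84
- 1×#1 + 1×#2 + 3×#4 + 2×#5: time 40, value 83
Best: 84 marks.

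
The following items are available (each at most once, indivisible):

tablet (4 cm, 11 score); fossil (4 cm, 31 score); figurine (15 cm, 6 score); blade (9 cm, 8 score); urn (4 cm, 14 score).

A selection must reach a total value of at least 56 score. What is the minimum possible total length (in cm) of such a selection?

Subsets with value ≥ 56, sorted by total length:
- tablet+fossil+urn: length 12, value 56
- tablet+fossil+blade+urn: length 21, value 64
Minimum length: 12 cm.

12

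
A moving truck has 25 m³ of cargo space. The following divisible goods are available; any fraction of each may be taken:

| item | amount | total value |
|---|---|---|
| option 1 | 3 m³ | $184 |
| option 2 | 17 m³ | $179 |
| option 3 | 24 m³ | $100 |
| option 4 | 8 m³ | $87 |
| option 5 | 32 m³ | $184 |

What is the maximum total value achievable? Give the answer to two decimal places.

Take in order of value per unit:
- option 1 (184/3 per unit): all 3 → value 184, running total 184.00
- option 4 (87/8 per unit): all 8 → value 87, running total 271.00
- option 2 (179/17 per unit): 14 of 17 → value 14×179/17 = 147.4118, running total 418.41
Total 418.41.

418.41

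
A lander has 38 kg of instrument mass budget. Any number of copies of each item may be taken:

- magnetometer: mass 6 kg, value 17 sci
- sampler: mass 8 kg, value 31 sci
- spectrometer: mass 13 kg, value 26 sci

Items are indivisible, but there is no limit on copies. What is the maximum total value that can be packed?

141 sci

Best value-per-unit is sampler at 31/8; filling with it alone gives 4×31 = 124.
Optimal mix: 1×magnetometer + 4×sampler → mass 38, value 141.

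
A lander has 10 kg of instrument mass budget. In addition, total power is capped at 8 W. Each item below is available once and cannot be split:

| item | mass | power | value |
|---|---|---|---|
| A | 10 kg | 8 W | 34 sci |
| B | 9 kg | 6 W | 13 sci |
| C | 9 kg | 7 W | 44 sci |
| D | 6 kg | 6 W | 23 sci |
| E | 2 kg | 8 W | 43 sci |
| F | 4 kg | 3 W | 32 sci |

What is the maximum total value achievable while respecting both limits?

44 sci

Feasible sets respecting both limits:
- C: mass 9, power 7, value 44
- E: mass 2, power 8, value 43
- A: mass 10, power 8, value 34
- F: mass 4, power 3, value 32
Best: 44 sci.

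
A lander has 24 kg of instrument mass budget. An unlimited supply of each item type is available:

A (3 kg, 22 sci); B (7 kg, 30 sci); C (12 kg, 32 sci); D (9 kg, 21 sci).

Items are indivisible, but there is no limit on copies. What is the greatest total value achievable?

Best value-per-unit is A at 22/3, and filling with it alone uses mass 8×3=24. No mix of the others beats 8×22 = 176.

176 sci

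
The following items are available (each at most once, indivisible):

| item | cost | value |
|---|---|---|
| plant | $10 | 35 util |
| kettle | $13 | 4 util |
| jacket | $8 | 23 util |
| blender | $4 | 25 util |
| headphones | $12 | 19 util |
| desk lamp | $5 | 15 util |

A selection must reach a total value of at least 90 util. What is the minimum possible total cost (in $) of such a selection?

27

Subsets with value ≥ 90, sorted by total cost:
- plant+jacket+blender+desk lamp: cost 27, value 98
- plant+blender+headphones+desk lamp: cost 31, value 94
- plant+jacket+blender+headphones: cost 34, value 102
Minimum cost: 27 $.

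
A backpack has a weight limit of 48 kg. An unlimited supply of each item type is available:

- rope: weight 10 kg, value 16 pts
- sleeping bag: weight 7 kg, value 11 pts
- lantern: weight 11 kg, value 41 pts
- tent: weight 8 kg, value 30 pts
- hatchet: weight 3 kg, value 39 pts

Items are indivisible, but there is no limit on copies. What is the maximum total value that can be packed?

Best value-per-unit is hatchet at 39/3, and filling with it alone uses weight 16×3=48. No mix of the others beats 16×39 = 624.

624 pts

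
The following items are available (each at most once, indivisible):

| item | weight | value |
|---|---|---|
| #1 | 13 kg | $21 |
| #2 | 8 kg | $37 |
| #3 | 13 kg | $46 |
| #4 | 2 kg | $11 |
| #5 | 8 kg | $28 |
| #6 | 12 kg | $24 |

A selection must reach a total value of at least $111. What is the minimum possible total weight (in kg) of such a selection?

Subsets with value ≥ 111, sorted by total weight:
- #2+#3+#5: weight 29, value 111
- #2+#3+#4+#5: weight 31, value 122
- #2+#3+#4+#6: weight 35, value 118
Minimum weight: 29 kg.

29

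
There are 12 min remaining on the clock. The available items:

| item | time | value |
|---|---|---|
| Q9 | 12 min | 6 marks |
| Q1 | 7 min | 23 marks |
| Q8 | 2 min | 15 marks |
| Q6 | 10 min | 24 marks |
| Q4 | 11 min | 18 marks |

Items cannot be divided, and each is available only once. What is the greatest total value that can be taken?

39 marks

Check high-value combinations within 12 min:
- Q8+Q6: time 2+10=12, value 15+24=39
- Q1+Q8: time 7+2=9, value 23+15=38
- Q6: time 10, value 24
Best: 39 marks.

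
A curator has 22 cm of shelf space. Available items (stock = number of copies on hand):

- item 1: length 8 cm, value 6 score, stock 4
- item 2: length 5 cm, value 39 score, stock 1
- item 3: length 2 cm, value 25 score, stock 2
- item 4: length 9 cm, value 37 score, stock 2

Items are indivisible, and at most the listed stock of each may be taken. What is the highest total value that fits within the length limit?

126 score

Top feasible selections:
- 1×item 2 + 2×item 3 + 1×item 4: length 18, value 126
- 2×item 3 + 2×item 4: length 22, value 124
Best: 126 score.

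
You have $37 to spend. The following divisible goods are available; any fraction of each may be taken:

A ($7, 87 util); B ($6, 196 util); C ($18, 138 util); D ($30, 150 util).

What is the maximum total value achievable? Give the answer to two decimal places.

Take in order of value per unit:
- B (196/6 per unit): all 6 → value 196, running total 196.00
- A (87/7 per unit): all 7 → value 87, running total 283.00
- C (138/18 per unit): all 18 → value 138, running total 421.00
- D (150/30 per unit): 6 of 30 → value 6×150/30 = 30.0000, running total 451.00
Total 451.00.

451.00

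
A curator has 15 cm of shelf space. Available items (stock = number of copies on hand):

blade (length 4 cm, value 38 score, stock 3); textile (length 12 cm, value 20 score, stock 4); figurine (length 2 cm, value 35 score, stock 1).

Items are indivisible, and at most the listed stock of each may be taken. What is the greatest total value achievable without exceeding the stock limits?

149 score

Best selections within length 15 and stock limits:
- 3×blade + 1×figurine: length 14, value 149
- 3×blade: length 12, value 114
- 2×blade + 1×figurine: length 10, value 111
Best: 149 score.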